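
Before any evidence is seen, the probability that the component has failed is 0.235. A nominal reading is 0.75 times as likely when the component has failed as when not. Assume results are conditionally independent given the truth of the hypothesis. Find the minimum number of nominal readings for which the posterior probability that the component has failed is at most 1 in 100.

Prior odds = 0.235/0.765 = 47/153.
Likelihood ratio per nominal reading = 0.75.
Target posterior odds = 0.01/0.99 = 1/99.
Need (47/153) × 0.75ⁿ ≤ 1/99, i.e. 0.75ⁿ ≤ 17/517.
0.75¹¹ = 177147/4194304 is still above 17/517 but 0.75¹² = 531441/16777216 is at or below it, so n = 12.

12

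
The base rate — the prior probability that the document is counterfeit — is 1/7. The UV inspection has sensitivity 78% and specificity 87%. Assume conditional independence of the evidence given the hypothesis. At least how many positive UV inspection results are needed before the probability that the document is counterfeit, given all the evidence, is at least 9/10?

Prior odds = (1/7)/(6/7) = 1/6.
False-positive rate = 1 − 0.87 = 0.13; likelihood ratio of a positive = 0.78/0.13 = 6.
Target odds: 0.9 ÷ 0.1 = 9.
Require 6ⁿ ≥ 9 ÷ (1/6) = 54.
6² = 36 falls short of 54 but 6³ = 216 reaches it, so n = 3.

3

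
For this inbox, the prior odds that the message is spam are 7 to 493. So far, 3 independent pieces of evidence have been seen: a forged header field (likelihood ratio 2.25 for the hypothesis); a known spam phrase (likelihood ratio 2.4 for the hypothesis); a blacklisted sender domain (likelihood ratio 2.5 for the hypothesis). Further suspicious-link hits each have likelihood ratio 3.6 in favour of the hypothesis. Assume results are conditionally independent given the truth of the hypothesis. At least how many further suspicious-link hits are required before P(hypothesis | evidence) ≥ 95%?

Prior odds = 7/493.
Combined Bayes factor of the evidence already in hand = 2.25 × 2.4 × 2.5 = 13.5.
Odds after that evidence = (7/493) × 13.5 = 189/986.
Target odds = 0.95/0.05 = 19.
Need 3.6ⁿ ≥ 19 ÷ (189/986) = 18734/189.
3.6³ = 46.656 falls short of 18734/189 but 3.6⁴ = 167.9616 reaches it, so n = 4.

4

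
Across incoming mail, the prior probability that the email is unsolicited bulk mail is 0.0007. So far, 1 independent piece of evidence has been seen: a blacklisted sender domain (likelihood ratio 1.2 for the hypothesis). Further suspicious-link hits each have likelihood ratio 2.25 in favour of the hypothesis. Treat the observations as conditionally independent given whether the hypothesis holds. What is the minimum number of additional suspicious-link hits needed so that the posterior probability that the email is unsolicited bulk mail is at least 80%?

Prior odds = 0.0007/0.9993 = 7/9993.
Bayes factor of the evidence already in hand = 1.2.
Odds after that evidence = (7/9993) × 1.2 = 14/16655.
Target odds = 0.8/0.2 = 4.
Need 2.25ⁿ ≥ 4 ÷ (14/16655) = 33310/7.
2.25¹⁰ ≈3325.26 falls short of 33310/7 but 2.25¹¹ ≈7481.83 reaches it, so n = 11.

11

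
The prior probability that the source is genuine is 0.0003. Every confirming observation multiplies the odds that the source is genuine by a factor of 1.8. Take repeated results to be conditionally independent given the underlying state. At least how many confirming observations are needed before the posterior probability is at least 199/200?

23

Prior odds = 0.0003/0.9997 = 3/9997.
Likelihood ratio per confirming observation = 1.8.
Target odds: 0.995 ÷ 0.005 = 199.
Require 1.8ⁿ ≥ 199 ÷ (3/9997) = 1989403/3.
1.8²² ≈413043 falls short of 1989403/3 but 1.8²³ ≈743477 reaches it, so n = 23.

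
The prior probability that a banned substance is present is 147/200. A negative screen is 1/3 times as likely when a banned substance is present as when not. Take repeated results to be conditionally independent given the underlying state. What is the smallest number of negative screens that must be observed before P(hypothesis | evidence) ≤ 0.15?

Prior odds: 0.735 ÷ 0.265 = 147/53.
Likelihood ratio per negative screen = 1/3.
Target odds: 0.15 ÷ 0.85 = 3/17.
Require (1/3)ⁿ ≤ 3/17 ÷ (147/53) = 53/833.
(1/3)² = 1/9 is still above 53/833 but (1/3)³ = 1/27 is at or below it, so n = 3.

3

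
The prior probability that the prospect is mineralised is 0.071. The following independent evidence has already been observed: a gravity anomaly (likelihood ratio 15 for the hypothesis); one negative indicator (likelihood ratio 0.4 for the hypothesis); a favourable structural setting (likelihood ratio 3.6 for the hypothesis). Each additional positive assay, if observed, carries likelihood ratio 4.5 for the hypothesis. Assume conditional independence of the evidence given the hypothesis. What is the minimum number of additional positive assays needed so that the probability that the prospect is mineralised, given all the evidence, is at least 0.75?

1

Prior odds = 0.071/0.929 = 71/929.
Combined Bayes factor of the evidence already in hand = 15 × 0.4 × 3.6 = 21.6.
Odds after that evidence = (71/929) × 21.6 = 7668/4645.
Target odds = 0.75/0.25 = 3.
Need 4.5ⁿ ≥ 3 ÷ (7668/4645) = 4645/2556.
4.5¹ = 4.5, which meets the required 4645/2556; so n = 1.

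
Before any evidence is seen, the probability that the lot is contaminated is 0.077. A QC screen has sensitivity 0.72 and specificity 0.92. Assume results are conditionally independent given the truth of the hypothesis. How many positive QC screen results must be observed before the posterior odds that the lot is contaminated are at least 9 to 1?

Prior odds = 0.077/0.923 = 77/923.
False-positive rate = 1 − 0.92 = 0.08; likelihood ratio of a positive = 0.72/0.08 = 9.
Target odds = 9.
Need (77/923) × 9ⁿ ≥ 9, i.e. 9ⁿ ≥ 8307/77.
9² = 81 falls short of 8307/77 but 9³ = 729 reaches it, so n = 3.

3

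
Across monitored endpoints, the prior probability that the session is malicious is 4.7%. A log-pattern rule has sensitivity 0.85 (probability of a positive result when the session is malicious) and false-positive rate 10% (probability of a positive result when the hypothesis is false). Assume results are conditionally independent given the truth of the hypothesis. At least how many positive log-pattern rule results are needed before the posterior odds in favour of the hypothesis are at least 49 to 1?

Prior odds = 0.047/0.953 = 47/953.
Likelihood ratio of a positive result = 0.85/0.1 = 8.5.
Target odds = 49.
Require 8.5ⁿ ≥ 49 ÷ (47/953) = 46697/47.
8.5³ = 614.125 falls short of 46697/47 but 8.5⁴ = 5220.0625 reaches it, so n = 4.

4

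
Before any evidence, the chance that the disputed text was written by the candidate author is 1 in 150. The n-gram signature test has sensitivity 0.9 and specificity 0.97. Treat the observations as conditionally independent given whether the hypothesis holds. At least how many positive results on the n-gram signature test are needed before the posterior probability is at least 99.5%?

Prior odds = (1/150)/(149/150) = 1/149.
False-positive rate = 1 − 0.97 = 0.03; likelihood ratio of a positive = 0.9/0.03 = 30.
Target odds: 0.995 ÷ 0.005 = 199.
Need (1/149) × 30ⁿ ≥ 199, i.e. 30ⁿ ≥ 29651.
30³ = 27000 falls short of 29651 but 30⁴ = 810000 reaches it, so n = 4.

4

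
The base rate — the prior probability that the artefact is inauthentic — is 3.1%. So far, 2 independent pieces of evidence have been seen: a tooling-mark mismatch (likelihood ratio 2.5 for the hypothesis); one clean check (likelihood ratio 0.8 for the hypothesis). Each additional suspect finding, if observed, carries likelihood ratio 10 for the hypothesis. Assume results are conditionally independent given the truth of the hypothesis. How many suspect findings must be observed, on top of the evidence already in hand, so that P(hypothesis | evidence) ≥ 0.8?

2

Prior odds = 0.031/0.969 = 31/969.
Combined Bayes factor of the evidence already in hand = 2.5 × 0.8 = 2.
Odds after that evidence = (31/969) × 2 = 62/969.
Target odds = 0.8/0.2 = 4.
Need 10ⁿ ≥ 4 ÷ (62/969) = 1938/31.
10¹ = 10 falls short of 1938/31 but 10² = 100 reaches it, so n = 2.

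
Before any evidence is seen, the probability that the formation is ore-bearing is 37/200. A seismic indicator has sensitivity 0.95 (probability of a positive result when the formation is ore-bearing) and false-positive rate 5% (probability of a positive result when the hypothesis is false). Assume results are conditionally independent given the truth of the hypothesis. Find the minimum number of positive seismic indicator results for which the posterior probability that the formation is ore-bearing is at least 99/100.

Prior odds: 0.185 ÷ 0.815 = 37/163.
Likelihood ratio of a positive result = 0.95/0.05 = 19.
Target posterior odds = 0.99/0.01 = 99.
Require 19ⁿ ≥ 99 ÷ (37/163) = 16137/37.
19² = 361 falls short of 16137/37 but 19³ = 6859 reaches it, so n = 3.

3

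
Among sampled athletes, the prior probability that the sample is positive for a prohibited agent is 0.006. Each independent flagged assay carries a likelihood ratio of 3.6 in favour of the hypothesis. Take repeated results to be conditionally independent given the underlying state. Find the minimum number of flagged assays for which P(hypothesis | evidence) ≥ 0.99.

Prior odds: 0.006 ÷ 0.994 = 3/497.
Likelihood ratio per flagged assay = 3.6.
Target odds: 0.99 ÷ 0.01 = 99.
Need (3/497) × 3.6ⁿ ≥ 99, i.e. 3.6ⁿ ≥ 16401.
3.6⁷ = 612220032/78125 falls short of 16401 but 3.6⁸ ≈28211.1 reaches it, so n = 8.

8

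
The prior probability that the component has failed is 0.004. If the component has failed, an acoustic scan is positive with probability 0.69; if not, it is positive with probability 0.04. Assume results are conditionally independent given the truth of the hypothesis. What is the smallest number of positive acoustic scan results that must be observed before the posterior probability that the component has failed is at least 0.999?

Prior odds: 0.004 ÷ 0.996 = 1/249.
Likelihood ratio of a positive = 0.69/0.04 = 17.25.
Target odds: 0.999 ÷ 0.001 = 999.
Require 17.25ⁿ ≥ 999 ÷ (1/249) = 248751.
17.25⁴ = 22667121/256 falls short of 248751 but 17.25⁵ ≈1.52737e+06 reaches it, so n = 5.

5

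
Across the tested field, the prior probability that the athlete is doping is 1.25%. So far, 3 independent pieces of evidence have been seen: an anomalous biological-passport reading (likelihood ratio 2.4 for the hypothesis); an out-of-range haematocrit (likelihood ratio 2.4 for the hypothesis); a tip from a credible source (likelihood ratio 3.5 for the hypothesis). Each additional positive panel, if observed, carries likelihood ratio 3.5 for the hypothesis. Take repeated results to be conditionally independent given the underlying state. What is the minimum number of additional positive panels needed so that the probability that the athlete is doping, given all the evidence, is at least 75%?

Prior odds = 0.0125/0.9875 = 1/79.
Combined Bayes factor of the evidence already in hand = 2.4 × 2.4 × 3.5 = 20.16.
Odds after that evidence = (1/79) × 20.16 = 504/1975.
Target odds = 0.75/0.25 = 3.
Need 3.5ⁿ ≥ 3 ÷ (504/1975) = 1975/168.
3.5¹ = 3.5 falls short of 1975/168 but 3.5² = 12.25 reaches it, so n = 2.

2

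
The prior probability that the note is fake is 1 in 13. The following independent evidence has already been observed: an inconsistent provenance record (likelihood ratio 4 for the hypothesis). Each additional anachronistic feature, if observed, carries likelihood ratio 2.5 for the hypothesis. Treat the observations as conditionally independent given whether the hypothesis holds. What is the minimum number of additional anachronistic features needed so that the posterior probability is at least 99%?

7

Prior odds = (1/13)/(12/13) = 1/12.
Bayes factor of the evidence already in hand = 4.
Odds after that evidence = (1/12) × 4 = 1/3.
Target odds = 0.99/0.01 = 99.
Need 2.5ⁿ ≥ 99 ÷ (1/3) = 297.
2.5⁶ = 244.140625 falls short of 297 but 2.5⁷ = 610.3515625 reaches it, so n = 7.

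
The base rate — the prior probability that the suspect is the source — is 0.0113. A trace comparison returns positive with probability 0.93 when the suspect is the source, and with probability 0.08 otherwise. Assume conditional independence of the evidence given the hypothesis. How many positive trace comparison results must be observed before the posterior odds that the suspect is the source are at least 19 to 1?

Prior odds: 0.0113 ÷ 0.9887 = 113/9887.
Likelihood ratio of a positive result = 0.93/0.08 = 11.625.
Target odds = 19.
Need (113/9887) × 11.625ⁿ ≥ 19, i.e. 11.625ⁿ ≥ 187853/113.
11.625³ = 804357/512 falls short of 187853/113 but 11.625⁴ = 74805201/4096 reaches it, so n = 4.

4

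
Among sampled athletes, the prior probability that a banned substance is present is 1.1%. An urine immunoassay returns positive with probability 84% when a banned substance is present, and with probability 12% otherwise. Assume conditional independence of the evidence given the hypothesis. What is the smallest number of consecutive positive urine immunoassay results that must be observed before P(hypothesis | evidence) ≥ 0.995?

Prior odds: 0.011 ÷ 0.989 = 11/989.
Likelihood ratio of a positive result = 0.84/0.12 = 7.
Target posterior odds = 0.995/0.005 = 199.
Need (11/989) × 7ⁿ ≥ 199, i.e. 7ⁿ ≥ 196811/11.
7⁵ = 16807 falls short of 196811/11 but 7⁶ = 117649 reaches it, so n = 6.

6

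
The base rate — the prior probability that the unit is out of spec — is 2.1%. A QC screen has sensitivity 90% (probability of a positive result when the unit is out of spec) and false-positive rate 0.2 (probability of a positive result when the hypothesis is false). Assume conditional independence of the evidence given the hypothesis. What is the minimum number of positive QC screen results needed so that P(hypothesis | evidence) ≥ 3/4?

4

Prior odds: 0.021 ÷ 0.979 = 21/979.
Likelihood ratio of a positive result = 0.9/0.2 = 4.5.
Target posterior odds = 0.75/0.25 = 3.
Need (21/979) × 4.5ⁿ ≥ 3, i.e. 4.5ⁿ ≥ 979/7.
4.5³ = 91.125 falls short of 979/7 but 4.5⁴ = 410.0625 reaches it, so n = 4.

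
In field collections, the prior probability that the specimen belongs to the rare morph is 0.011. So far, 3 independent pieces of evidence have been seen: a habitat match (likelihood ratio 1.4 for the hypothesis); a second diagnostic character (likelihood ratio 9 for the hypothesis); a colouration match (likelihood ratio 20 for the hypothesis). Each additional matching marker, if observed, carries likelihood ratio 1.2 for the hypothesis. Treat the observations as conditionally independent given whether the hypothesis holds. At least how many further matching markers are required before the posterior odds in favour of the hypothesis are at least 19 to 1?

Prior odds = 0.011/0.989 = 11/989.
Combined Bayes factor of the evidence already in hand = 1.4 × 9 × 20 = 252.
Odds after that evidence = (11/989) × 252 = 2772/989.
Target odds = 19.
Need 1.2ⁿ ≥ 19 ÷ (2772/989) = 18791/2772.
1.2¹⁰ = 60466176/9765625 falls short of 18791/2772 but 1.2¹¹ = 362797056/48828125 reaches it, so n = 11.

11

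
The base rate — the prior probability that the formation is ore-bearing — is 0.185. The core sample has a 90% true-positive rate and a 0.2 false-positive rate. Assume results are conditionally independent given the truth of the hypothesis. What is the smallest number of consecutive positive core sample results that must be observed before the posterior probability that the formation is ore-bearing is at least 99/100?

5

Prior odds = 0.185/0.815 = 37/163.
Likelihood ratio of a positive result = 0.9/0.2 = 4.5.
Target posterior odds = 0.99/0.01 = 99.
Need (37/163) × 4.5ⁿ ≥ 99, i.e. 4.5ⁿ ≥ 16137/37.
4.5⁴ = 410.0625 falls short of 16137/37 but 4.5⁵ = 1845.28125 reaches it, so n = 5.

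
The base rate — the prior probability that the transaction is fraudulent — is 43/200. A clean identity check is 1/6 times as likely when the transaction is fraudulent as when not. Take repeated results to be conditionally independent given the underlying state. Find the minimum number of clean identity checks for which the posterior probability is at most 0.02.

Prior odds = 0.215/0.785 = 43/157.
Likelihood ratio per clean identity check = 1/6.
Target odds: 0.02 ÷ 0.98 = 1/49.
Require (1/6)ⁿ ≤ 1/49 ÷ (43/157) = 157/2107.
(1/6)¹ = 1/6 is still above 157/2107 but (1/6)² = 1/36 is at or below it, so n = 2.

2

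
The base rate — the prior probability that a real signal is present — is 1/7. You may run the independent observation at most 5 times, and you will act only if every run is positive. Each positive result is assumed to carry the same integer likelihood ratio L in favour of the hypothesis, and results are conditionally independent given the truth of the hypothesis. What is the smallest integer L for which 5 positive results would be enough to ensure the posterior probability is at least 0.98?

Prior odds = (1/7)/(6/7) = 1/6.
Target odds = 0.98/0.02 = 49.
Need L⁵ ≥ 49 ÷ (1/6) = 294.
3⁵ = 243 < 294 ≤ 1024 = 4⁵, so L = 4.

4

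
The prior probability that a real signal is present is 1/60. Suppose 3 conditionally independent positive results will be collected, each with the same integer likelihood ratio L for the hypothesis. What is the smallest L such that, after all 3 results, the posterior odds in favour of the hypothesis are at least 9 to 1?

Prior odds = (1/60)/(59/60) = 1/59.
Target odds = 9.
Need L³ ≥ 9 ÷ (1/59) = 531.
8³ = 512 < 531 ≤ 729 = 9³, so L = 9.

9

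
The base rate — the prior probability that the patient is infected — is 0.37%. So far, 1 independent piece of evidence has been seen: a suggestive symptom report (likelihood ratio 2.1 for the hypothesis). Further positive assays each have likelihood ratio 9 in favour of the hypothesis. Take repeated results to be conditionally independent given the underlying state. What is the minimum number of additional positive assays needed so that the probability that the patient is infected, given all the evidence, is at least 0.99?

5

Prior odds = 0.0037/0.9963 = 37/9963.
Bayes factor of the evidence already in hand = 2.1.
Odds after that evidence = (37/9963) × 2.1 = 259/33210.
Target odds = 0.99/0.01 = 99.
Need 9ⁿ ≥ 99 ÷ (259/33210) = 3287790/259.
9⁴ = 6561 falls short of 3287790/259 but 9⁵ = 59049 reaches it, so n = 5.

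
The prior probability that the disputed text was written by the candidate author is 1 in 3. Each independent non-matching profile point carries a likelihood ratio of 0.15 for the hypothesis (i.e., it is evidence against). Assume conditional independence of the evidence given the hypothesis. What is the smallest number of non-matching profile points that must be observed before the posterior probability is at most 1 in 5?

Prior odds: (1/3) ÷ (2/3) = 0.5.
Likelihood ratio per non-matching profile point = 0.15.
Target odds: 0.2 ÷ 0.8 = 0.25.
Require 0.15ⁿ ≤ 0.25 ÷ 0.5 = 0.5.
0.15¹ = 0.15, which is already at or below the required 0.5; so n = 1.

1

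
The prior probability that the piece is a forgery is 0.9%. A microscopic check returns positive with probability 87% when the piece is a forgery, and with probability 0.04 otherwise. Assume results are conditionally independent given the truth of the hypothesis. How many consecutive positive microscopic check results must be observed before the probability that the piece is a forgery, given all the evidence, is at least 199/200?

Prior odds = 0.009/0.991 = 9/991.
Likelihood ratio of a positive result = 0.87/0.04 = 21.75.
Target odds: 0.995 ÷ 0.005 = 199.
Require 21.75ⁿ ≥ 199 ÷ (9/991) = 197209/9.
21.75³ = 658503/64 falls short of 197209/9 but 21.75⁴ = 57289761/256 reaches it, so n = 4.

4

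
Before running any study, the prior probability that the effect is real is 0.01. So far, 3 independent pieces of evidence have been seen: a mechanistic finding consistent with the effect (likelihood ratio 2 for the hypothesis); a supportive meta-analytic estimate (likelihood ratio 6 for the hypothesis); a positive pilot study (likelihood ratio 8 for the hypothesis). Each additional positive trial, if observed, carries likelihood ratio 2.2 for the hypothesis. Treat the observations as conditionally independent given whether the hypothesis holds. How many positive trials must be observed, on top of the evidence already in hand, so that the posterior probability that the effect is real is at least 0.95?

Prior odds = 0.01/0.99 = 1/99.
Combined Bayes factor of the evidence already in hand = 2 × 6 × 8 = 96.
Odds after that evidence = (1/99) × 96 = 32/33.
Target odds = 0.95/0.05 = 19.
Need 2.2ⁿ ≥ 19 ÷ (32/33) = 19.59375.
2.2³ = 10.648 falls short of 19.59375 but 2.2⁴ = 23.4256 reaches it, so n = 4.

4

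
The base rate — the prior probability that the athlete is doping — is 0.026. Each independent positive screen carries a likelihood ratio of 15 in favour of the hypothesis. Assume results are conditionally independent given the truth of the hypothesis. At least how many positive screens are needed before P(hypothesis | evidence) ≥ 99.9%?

4

Prior odds = 0.026/0.974 = 13/487.
Likelihood ratio per positive screen = 15.
Target odds: 0.999 ÷ 0.001 = 999.
Require 15ⁿ ≥ 999 ÷ (13/487) = 486513/13.
15³ = 3375 falls short of 486513/13 but 15⁴ = 50625 reaches it, so n = 4.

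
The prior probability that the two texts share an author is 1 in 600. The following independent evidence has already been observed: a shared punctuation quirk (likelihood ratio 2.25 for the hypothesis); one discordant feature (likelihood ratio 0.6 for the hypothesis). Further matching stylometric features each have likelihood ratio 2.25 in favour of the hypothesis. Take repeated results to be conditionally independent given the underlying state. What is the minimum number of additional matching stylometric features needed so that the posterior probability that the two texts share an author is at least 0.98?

13

Prior odds = (1/600)/(599/600) = 1/599.
Combined Bayes factor of the evidence already in hand = 2.25 × 0.6 = 1.35.
Odds after that evidence = (1/599) × 1.35 = 27/11980.
Target odds = 0.98/0.02 = 49.
Need 2.25ⁿ ≥ 49 ÷ (27/11980) = 587020/27.
2.25¹² ≈16834.1 falls short of 587020/27 but 2.25¹³ ≈37876.8 reaches it, so n = 13.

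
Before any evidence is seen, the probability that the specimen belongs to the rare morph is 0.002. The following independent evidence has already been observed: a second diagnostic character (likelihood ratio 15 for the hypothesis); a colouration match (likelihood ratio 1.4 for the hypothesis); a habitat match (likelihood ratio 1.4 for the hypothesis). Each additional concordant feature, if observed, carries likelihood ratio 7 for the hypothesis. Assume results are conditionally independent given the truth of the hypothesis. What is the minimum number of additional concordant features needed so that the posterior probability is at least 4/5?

3

Prior odds = 0.002/0.998 = 1/499.
Combined Bayes factor of the evidence already in hand = 15 × 1.4 × 1.4 = 29.4.
Odds after that evidence = (1/499) × 29.4 = 147/2495.
Target odds = 0.8/0.2 = 4.
Need 7ⁿ ≥ 4 ÷ (147/2495) = 9980/147.
7² = 49 falls short of 9980/147 but 7³ = 343 reaches it, so n = 3.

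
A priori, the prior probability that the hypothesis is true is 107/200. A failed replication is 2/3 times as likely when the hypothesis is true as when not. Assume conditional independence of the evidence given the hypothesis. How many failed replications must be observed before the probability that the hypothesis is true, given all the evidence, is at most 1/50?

10

Prior odds: 0.535 ÷ 0.465 = 107/93.
Likelihood ratio per failed replication = 2/3.
Target odds: 0.02 ÷ 0.98 = 1/49.
Require (2/3)ⁿ ≤ 1/49 ÷ (107/93) = 93/5243.
(2/3)⁹ = 512/19683 is still above 93/5243 but (2/3)¹⁰ = 1024/59049 is at or below it, so n = 10.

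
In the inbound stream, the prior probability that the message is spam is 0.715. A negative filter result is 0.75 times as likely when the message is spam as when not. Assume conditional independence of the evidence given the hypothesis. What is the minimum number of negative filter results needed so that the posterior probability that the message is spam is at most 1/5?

Prior odds = 0.715/0.285 = 143/57.
Likelihood ratio per negative filter result = 0.75.
Target odds: 0.2 ÷ 0.8 = 0.25.
Need (143/57) × 0.75ⁿ ≤ 0.25, i.e. 0.75ⁿ ≤ 57/572.
0.75⁸ = 6561/65536 is still above 57/572 but 0.75⁹ = 19683/262144 is at or below it, so n = 9.

9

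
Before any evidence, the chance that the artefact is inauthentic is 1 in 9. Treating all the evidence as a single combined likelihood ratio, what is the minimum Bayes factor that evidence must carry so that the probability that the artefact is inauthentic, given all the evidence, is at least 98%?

392

Prior odds = (1/9)/(8/9) = 0.125.
Target odds = 0.98/0.02 = 49.
Required Bayes factor = 49 ÷ 0.125 = 392.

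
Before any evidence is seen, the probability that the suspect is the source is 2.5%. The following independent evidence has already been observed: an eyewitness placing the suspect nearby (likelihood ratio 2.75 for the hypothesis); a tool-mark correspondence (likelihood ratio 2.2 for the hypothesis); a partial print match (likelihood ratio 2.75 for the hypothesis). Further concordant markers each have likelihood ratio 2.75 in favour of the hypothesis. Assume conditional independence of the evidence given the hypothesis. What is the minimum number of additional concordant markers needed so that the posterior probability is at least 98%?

Prior odds = 0.025/0.975 = 1/39.
Combined Bayes factor of the evidence already in hand = 2.75 × 2.2 × 2.75 = 16.6375.
Odds after that evidence = (1/39) × 16.6375 = 1331/3120.
Target odds = 0.98/0.02 = 49.
Need 2.75ⁿ ≥ 49 ÷ (1331/3120) = 152880/1331.
2.75⁴ = 57.19140625 falls short of 152880/1331 but 2.75⁵ = 161051/1024 reaches it, so n = 5.

5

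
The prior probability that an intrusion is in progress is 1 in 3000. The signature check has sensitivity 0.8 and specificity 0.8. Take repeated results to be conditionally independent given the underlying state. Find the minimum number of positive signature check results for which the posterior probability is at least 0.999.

11

Prior odds: (1/3000) ÷ (2999/3000) = 1/2999.
False-positive rate = 1 − 0.8 = 0.2; likelihood ratio of a positive = 0.8/0.2 = 4.
Target odds: 0.999 ÷ 0.001 = 999.
Require 4ⁿ ≥ 999 ÷ (1/2999) = 2996001.
4¹⁰ = 1048576 falls short of 2996001 but 4¹¹ = 4194304 reaches it, so n = 11.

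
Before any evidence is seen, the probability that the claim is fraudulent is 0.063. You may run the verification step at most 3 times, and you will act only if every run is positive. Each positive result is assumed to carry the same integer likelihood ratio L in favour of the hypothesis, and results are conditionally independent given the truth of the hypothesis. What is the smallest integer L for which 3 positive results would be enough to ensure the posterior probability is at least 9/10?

Prior odds = 0.063/0.937 = 63/937.
Target odds = 0.9/0.1 = 9.
Need L³ ≥ 9 ÷ (63/937) = 937/7.
5³ = 125 < 937/7 ≤ 216 = 6³, so L = 6.

6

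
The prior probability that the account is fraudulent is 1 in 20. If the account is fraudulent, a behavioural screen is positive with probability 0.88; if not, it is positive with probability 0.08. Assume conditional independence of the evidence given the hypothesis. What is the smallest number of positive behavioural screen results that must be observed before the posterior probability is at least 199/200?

4

Prior odds: 0.05 ÷ 0.95 = 1/19.
Likelihood ratio of a positive = 0.88/0.08 = 11.
Target posterior odds = 0.995/0.005 = 199.
Require 11ⁿ ≥ 199 ÷ (1/19) = 3781.
11³ = 1331 falls short of 3781 but 11⁴ = 14641 reaches it, so n = 4.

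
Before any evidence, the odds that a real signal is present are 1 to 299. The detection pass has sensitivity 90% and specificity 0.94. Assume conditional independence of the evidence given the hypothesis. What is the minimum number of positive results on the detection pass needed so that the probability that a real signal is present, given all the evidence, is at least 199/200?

Prior odds = 1/299.
False-positive rate = 1 − 0.94 = 0.06; likelihood ratio of a positive = 0.9/0.06 = 15.
Target odds: 0.995 ÷ 0.005 = 199.
Require 15ⁿ ≥ 199 ÷ (1/299) = 59501.
15⁴ = 50625 falls short of 59501 but 15⁵ = 759375 reaches it, so n = 5.

5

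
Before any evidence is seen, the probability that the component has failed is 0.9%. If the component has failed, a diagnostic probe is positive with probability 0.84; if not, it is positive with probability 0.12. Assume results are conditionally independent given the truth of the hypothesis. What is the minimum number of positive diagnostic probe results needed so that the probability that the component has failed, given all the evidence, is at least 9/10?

4

Prior odds = 0.009/0.991 = 9/991.
Likelihood ratio of a positive = 0.84/0.12 = 7.
Target posterior odds = 0.9/0.1 = 9.
Need (9/991) × 7ⁿ ≥ 9, i.e. 7ⁿ ≥ 991.
7³ = 343 falls short of 991 but 7⁴ = 2401 reaches it, so n = 4.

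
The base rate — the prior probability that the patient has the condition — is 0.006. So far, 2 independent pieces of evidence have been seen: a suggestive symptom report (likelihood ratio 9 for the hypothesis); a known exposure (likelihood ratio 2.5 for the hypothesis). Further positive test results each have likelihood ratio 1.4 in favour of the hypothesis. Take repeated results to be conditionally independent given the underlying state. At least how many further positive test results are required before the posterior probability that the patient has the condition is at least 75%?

10

Prior odds = 0.006/0.994 = 3/497.
Combined Bayes factor of the evidence already in hand = 9 × 2.5 = 22.5.
Odds after that evidence = (3/497) × 22.5 = 135/994.
Target odds = 0.75/0.25 = 3.
Need 1.4ⁿ ≥ 3 ÷ (135/994) = 994/45.
1.4⁹ = 40353607/1953125 falls short of 994/45 but 1.4¹⁰ = 282475249/9765625 reaches it, so n = 10.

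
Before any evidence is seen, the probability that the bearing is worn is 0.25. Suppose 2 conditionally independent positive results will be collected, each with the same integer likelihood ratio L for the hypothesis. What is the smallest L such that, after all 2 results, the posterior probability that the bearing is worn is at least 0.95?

8

Prior odds = 0.25/0.75 = 1/3.
Target odds = 0.95/0.05 = 19.
Need L² ≥ 19 ÷ (1/3) = 57.
7² = 49 < 57 ≤ 64 = 8², so L = 8.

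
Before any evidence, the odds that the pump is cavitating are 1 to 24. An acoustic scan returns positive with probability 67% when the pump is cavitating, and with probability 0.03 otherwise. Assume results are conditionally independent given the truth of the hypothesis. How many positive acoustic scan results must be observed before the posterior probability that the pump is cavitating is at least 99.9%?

Prior odds = 1/24.
Likelihood ratio of a positive result = 0.67/0.03 = 67/3.
Target posterior odds = 0.999/0.001 = 999.
Need (1/24) × (67/3)ⁿ ≥ 999, i.e. (67/3)ⁿ ≥ 23976.
(67/3)³ = 300763/27 falls short of 23976 but (67/3)⁴ = 20151121/81 reaches it, so n = 4.

4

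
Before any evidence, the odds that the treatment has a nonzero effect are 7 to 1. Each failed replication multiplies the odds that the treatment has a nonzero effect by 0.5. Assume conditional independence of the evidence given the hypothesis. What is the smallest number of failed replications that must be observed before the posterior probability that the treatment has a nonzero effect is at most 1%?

10

Prior odds = 7.
Likelihood ratio per failed replication = 0.5.
Target posterior odds = 0.01/0.99 = 1/99.
Need 7 × 0.5ⁿ ≤ 1/99, i.e. 0.5ⁿ ≤ 1/693.
0.5⁹ = 0.001953125 is still above 1/693 but 0.5¹⁰ = 1/1024 is at or below it, so n = 10.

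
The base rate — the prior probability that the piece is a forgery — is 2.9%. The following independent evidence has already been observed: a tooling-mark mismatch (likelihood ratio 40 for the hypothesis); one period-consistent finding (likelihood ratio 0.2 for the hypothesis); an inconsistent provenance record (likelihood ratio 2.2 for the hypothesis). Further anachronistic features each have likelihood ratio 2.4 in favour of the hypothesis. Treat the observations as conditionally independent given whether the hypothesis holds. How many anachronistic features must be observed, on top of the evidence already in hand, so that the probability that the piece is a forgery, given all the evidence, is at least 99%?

Prior odds = 0.029/0.971 = 29/971.
Combined Bayes factor of the evidence already in hand = 40 × 0.2 × 2.2 = 17.6.
Odds after that evidence = (29/971) × 17.6 = 2552/4855.
Target odds = 0.99/0.01 = 99.
Need 2.4ⁿ ≥ 99 ÷ (2552/4855) = 43695/232.
2.4⁵ = 79.62624 falls short of 43695/232 but 2.4⁶ = 2985984/15625 reaches it, so n = 6.

6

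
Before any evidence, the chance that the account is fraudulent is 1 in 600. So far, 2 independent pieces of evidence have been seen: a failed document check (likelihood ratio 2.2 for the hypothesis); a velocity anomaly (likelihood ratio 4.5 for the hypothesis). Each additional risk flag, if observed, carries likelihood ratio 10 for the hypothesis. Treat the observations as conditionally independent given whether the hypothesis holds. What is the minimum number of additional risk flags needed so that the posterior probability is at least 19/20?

Prior odds = (1/600)/(599/600) = 1/599.
Combined Bayes factor of the evidence already in hand = 2.2 × 4.5 = 9.9.
Odds after that evidence = (1/599) × 9.9 = 99/5990.
Target odds = 0.95/0.05 = 19.
Need 10ⁿ ≥ 19 ÷ (99/5990) = 113810/99.
10³ = 1000 falls short of 113810/99 but 10⁴ = 10000 reaches it, so n = 4.

4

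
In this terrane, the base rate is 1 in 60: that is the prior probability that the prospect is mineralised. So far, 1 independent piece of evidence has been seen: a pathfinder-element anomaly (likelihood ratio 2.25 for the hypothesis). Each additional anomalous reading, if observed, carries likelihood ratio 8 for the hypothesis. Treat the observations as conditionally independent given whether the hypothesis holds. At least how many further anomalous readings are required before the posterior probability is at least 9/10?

Prior odds = (1/60)/(59/60) = 1/59.
Bayes factor of the evidence already in hand = 2.25.
Odds after that evidence = (1/59) × 2.25 = 9/236.
Target odds = 0.9/0.1 = 9.
Need 8ⁿ ≥ 9 ÷ (9/236) = 236.
8² = 64 falls short of 236 but 8³ = 512 reaches it, so n = 3.

3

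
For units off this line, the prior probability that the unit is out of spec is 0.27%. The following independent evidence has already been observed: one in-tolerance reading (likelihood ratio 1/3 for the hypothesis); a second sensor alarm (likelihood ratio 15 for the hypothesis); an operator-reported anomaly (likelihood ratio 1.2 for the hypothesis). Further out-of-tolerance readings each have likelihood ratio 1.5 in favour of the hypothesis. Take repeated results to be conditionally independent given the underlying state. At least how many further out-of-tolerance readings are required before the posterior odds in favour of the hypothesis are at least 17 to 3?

Prior odds = 0.0027/0.9973 = 27/9973.
Combined Bayes factor of the evidence already in hand = (1/3) × 15 × 1.2 = 6.
Odds after that evidence = (27/9973) × 6 = 162/9973.
Target odds = 17/3.
Need 1.5ⁿ ≥ 17/3 ÷ (162/9973) = 169541/486.
1.5¹⁴ = 4782969/16384 falls short of 169541/486 but 1.5¹⁵ = 14348907/32768 reaches it, so n = 15.

15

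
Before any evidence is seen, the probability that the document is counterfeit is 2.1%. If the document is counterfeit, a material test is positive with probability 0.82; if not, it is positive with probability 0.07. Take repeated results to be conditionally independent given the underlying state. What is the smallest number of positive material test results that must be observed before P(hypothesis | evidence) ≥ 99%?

Prior odds: 0.021 ÷ 0.979 = 21/979.
Likelihood ratio of a positive = 0.82/0.07 = 82/7.
Target posterior odds = 0.99/0.01 = 99.
Need (21/979) × (82/7)ⁿ ≥ 99, i.e. (82/7)ⁿ ≥ 32307/7.
(82/7)³ = 551368/343 falls short of 32307/7 but (82/7)⁴ = 45212176/2401 reaches it, so n = 4.

4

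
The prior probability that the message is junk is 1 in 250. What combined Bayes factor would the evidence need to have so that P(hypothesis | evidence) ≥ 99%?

24651

Prior odds = 0.004/0.996 = 1/249.
Target odds = 0.99/0.01 = 99.
Required Bayes factor = 99 ÷ (1/249) = 24651.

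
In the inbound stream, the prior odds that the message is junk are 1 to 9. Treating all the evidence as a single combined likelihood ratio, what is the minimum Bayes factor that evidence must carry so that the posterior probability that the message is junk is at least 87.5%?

Prior odds = 1/9.
Target odds = 0.875/0.125 = 7.
Required Bayes factor = 7 ÷ (1/9) = 63.

63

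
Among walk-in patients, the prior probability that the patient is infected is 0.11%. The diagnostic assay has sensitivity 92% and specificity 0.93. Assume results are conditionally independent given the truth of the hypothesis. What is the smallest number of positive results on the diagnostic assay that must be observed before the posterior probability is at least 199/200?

5

Prior odds: 0.0011 ÷ 0.9989 = 11/9989.
False-positive rate = 1 − 0.93 = 0.07; likelihood ratio of a positive = 0.92/0.07 = 92/7.
Target posterior odds = 0.995/0.005 = 199.
Need (11/9989) × (92/7)ⁿ ≥ 199, i.e. (92/7)ⁿ ≥ 1987811/11.
(92/7)⁴ = 71639296/2401 falls short of 1987811/11 but (92/7)⁵ ≈392147 reaches it, so n = 5.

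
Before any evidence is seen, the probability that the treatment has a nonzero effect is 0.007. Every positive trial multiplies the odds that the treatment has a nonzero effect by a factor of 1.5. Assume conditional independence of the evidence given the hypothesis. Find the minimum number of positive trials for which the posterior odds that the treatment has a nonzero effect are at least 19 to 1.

Prior odds = 0.007/0.993 = 7/993.
Likelihood ratio per positive trial = 1.5.
Target odds = 19.
Require 1.5ⁿ ≥ 19 ÷ (7/993) = 18867/7.
1.5¹⁹ ≈2216.84 falls short of 18867/7 but 1.5²⁰ ≈3325.26 reaches it, so n = 20.

20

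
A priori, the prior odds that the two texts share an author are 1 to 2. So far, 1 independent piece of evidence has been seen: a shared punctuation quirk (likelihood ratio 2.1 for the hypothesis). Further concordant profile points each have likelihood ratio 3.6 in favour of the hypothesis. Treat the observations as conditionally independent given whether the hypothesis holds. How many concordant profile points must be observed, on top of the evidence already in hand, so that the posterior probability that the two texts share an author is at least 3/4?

Prior odds = 0.5.
Bayes factor of the evidence already in hand = 2.1.
Odds after that evidence = 0.5 × 2.1 = 1.05.
Target odds = 0.75/0.25 = 3.
Need 3.6ⁿ ≥ 3 ÷ 1.05 = 20/7.
3.6¹ = 3.6, which meets the required 20/7; so n = 1.

1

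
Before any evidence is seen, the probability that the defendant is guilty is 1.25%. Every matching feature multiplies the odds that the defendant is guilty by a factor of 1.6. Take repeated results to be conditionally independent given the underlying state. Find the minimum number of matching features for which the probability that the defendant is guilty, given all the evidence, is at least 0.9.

Prior odds = 0.0125/0.9875 = 1/79.
Likelihood ratio per matching feature = 1.6.
Target odds: 0.9 ÷ 0.1 = 9.
Need (1/79) × 1.6ⁿ ≥ 9, i.e. 1.6ⁿ ≥ 711.
1.6¹³ ≈450.36 falls short of 711 but 1.6¹⁴ ≈720.576 reaches it, so n = 14.

14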